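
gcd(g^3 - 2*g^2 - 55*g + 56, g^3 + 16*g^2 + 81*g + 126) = g + 7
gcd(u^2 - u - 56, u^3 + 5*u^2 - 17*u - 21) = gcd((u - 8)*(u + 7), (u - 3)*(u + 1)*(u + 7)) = u + 7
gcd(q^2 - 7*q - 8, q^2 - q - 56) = q - 8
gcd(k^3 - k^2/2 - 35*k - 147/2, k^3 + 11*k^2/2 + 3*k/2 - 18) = k + 3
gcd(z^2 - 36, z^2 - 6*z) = z - 6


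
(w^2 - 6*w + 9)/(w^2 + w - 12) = (w - 3)/(w + 4)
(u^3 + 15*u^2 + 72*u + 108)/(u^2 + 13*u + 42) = (u^2 + 9*u + 18)/(u + 7)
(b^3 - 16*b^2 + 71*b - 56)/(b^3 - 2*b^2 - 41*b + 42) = (b - 8)/(b + 6)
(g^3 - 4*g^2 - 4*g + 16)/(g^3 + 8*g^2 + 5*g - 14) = (g^2 - 6*g + 8)/(g^2 + 6*g - 7)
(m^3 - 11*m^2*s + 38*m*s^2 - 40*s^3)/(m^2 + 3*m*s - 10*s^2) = (m^2 - 9*m*s + 20*s^2)/(m + 5*s)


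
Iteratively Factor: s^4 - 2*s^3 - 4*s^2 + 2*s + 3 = (s + 1)*(s^3 - 3*s^2 - s + 3) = (s + 1)^2*(s^2 - 4*s + 3) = (s - 3)*(s + 1)^2*(s - 1)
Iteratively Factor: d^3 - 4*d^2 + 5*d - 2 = (d - 2)*(d^2 - 2*d + 1) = (d - 2)*(d - 1)*(d - 1)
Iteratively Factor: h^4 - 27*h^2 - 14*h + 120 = (h + 4)*(h^3 - 4*h^2 - 11*h + 30) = (h - 5)*(h + 4)*(h^2 + h - 6) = (h - 5)*(h - 2)*(h + 4)*(h + 3)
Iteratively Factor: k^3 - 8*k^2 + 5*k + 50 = (k - 5)*(k^2 - 3*k - 10) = (k - 5)*(k + 2)*(k - 5)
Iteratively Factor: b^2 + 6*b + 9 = (b + 3)*(b + 3)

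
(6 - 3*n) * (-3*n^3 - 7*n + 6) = 9*n^4 - 18*n^3 + 21*n^2 - 60*n + 36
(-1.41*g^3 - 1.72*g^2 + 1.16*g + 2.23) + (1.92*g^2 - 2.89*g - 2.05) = -1.41*g^3 + 0.2*g^2 - 1.73*g + 0.18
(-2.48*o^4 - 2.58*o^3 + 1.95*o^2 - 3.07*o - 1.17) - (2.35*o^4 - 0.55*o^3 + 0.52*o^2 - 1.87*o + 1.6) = -4.83*o^4 - 2.03*o^3 + 1.43*o^2 - 1.2*o - 2.77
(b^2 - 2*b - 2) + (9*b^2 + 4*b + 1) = 10*b^2 + 2*b - 1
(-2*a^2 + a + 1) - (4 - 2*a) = -2*a^2 + 3*a - 3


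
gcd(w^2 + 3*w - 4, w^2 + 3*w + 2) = 1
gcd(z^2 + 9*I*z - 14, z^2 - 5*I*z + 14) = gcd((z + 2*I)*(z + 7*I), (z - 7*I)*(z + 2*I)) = z + 2*I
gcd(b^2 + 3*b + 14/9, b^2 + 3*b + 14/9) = b^2 + 3*b + 14/9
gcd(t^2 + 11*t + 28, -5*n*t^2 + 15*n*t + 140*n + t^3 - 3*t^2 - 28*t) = t + 4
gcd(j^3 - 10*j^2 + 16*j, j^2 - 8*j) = j^2 - 8*j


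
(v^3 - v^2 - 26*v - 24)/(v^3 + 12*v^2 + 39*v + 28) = (v - 6)/(v + 7)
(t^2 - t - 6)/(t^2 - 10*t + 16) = (t^2 - t - 6)/(t^2 - 10*t + 16)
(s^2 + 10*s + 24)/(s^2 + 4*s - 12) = (s + 4)/(s - 2)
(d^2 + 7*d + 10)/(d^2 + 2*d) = (d + 5)/d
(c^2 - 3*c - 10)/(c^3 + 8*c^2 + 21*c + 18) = (c - 5)/(c^2 + 6*c + 9)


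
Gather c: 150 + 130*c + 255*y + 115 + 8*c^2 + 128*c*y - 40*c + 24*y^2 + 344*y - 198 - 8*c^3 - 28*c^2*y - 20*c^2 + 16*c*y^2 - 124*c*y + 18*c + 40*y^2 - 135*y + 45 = -8*c^3 + c^2*(-28*y - 12) + c*(16*y^2 + 4*y + 108) + 64*y^2 + 464*y + 112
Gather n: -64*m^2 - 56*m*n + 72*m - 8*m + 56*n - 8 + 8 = -64*m^2 + 64*m + n*(56 - 56*m)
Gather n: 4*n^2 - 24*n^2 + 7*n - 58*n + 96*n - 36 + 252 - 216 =-20*n^2 + 45*n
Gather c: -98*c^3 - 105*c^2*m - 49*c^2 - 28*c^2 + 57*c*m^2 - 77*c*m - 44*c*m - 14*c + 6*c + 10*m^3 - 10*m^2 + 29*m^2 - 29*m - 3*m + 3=-98*c^3 + c^2*(-105*m - 77) + c*(57*m^2 - 121*m - 8) + 10*m^3 + 19*m^2 - 32*m + 3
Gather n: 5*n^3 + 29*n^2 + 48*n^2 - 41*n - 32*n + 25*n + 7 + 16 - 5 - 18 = 5*n^3 + 77*n^2 - 48*n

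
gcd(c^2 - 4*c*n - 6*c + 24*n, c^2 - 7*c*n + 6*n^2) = 1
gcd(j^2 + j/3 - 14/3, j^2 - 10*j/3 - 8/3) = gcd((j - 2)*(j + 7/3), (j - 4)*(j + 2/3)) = 1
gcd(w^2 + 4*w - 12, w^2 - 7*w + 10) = w - 2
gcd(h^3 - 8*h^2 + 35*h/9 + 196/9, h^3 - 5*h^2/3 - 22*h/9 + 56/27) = h^2 - h - 28/9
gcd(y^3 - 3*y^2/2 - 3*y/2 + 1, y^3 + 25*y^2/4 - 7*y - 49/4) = y + 1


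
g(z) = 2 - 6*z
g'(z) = -6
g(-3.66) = 23.96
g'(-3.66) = -6.00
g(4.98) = -27.88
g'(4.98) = -6.00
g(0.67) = -2.02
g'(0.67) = -6.00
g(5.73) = -32.38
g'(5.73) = -6.00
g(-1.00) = 8.00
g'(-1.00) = -6.00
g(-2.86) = 19.16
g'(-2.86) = -6.00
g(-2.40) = 16.40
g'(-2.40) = -6.00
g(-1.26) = 9.56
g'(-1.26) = -6.00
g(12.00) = -70.00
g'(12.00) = -6.00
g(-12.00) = 74.00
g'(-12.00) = -6.00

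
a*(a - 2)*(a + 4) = a^3 + 2*a^2 - 8*a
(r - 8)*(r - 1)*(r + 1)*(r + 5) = r^4 - 3*r^3 - 41*r^2 + 3*r + 40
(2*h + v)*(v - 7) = 2*h*v - 14*h + v^2 - 7*v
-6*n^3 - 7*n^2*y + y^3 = (-3*n + y)*(n + y)*(2*n + y)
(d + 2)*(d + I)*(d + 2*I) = d^3 + 2*d^2 + 3*I*d^2 - 2*d + 6*I*d - 4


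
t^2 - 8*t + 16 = (t - 4)^2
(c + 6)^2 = c^2 + 12*c + 36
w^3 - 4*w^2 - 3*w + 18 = (w - 3)^2*(w + 2)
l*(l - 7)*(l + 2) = l^3 - 5*l^2 - 14*l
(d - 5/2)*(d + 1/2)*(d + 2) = d^3 - 21*d/4 - 5/2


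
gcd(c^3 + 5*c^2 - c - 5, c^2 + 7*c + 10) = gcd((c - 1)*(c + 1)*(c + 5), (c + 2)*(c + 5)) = c + 5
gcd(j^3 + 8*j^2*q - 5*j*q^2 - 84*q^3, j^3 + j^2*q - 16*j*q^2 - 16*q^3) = j + 4*q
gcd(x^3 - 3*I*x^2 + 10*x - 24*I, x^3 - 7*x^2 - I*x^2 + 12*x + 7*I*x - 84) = x^2 - I*x + 12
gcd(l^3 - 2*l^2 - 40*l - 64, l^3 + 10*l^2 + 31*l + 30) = l + 2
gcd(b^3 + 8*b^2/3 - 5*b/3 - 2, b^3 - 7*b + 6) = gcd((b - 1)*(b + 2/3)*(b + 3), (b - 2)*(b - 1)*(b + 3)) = b^2 + 2*b - 3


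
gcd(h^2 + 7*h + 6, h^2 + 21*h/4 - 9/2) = h + 6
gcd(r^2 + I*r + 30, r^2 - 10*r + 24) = 1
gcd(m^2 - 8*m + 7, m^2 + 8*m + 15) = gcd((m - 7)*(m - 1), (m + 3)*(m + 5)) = 1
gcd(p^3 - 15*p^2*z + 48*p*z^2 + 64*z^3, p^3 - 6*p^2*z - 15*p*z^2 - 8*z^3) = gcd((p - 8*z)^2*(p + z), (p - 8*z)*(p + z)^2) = -p^2 + 7*p*z + 8*z^2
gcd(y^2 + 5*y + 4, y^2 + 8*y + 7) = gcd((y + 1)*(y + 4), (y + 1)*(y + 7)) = y + 1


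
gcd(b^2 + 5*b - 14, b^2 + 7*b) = b + 7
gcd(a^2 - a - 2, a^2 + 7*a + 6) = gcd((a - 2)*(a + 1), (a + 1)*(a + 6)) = a + 1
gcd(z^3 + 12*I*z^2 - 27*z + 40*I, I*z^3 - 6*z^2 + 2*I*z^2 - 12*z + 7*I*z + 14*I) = z - I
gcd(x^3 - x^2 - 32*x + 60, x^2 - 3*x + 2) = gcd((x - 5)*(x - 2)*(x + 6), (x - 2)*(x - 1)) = x - 2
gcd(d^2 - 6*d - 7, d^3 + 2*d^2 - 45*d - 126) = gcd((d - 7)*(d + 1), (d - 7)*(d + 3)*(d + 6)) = d - 7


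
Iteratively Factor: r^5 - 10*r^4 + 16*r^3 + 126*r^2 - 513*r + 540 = (r - 3)*(r^4 - 7*r^3 - 5*r^2 + 111*r - 180) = (r - 5)*(r - 3)*(r^3 - 2*r^2 - 15*r + 36) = (r - 5)*(r - 3)^2*(r^2 + r - 12) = (r - 5)*(r - 3)^2*(r + 4)*(r - 3)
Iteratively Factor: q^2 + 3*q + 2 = (q + 2)*(q + 1)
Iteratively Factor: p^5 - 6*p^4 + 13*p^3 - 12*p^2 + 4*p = (p - 2)*(p^4 - 4*p^3 + 5*p^2 - 2*p) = (p - 2)*(p - 1)*(p^3 - 3*p^2 + 2*p) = p*(p - 2)*(p - 1)*(p^2 - 3*p + 2) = p*(p - 2)*(p - 1)^2*(p - 2)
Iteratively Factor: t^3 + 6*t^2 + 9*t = (t + 3)*(t^2 + 3*t) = t*(t + 3)*(t + 3)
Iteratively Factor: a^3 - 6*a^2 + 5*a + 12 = (a + 1)*(a^2 - 7*a + 12) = (a - 3)*(a + 1)*(a - 4)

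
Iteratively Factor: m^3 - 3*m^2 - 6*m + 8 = (m - 1)*(m^2 - 2*m - 8) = (m - 1)*(m + 2)*(m - 4)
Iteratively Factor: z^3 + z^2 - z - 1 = (z - 1)*(z^2 + 2*z + 1) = (z - 1)*(z + 1)*(z + 1)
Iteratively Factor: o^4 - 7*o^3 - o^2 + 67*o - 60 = (o - 5)*(o^3 - 2*o^2 - 11*o + 12) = (o - 5)*(o - 1)*(o^2 - o - 12) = (o - 5)*(o - 1)*(o + 3)*(o - 4)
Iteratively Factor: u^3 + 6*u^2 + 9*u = (u)*(u^2 + 6*u + 9) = u*(u + 3)*(u + 3)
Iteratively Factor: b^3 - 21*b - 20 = (b + 1)*(b^2 - b - 20) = (b - 5)*(b + 1)*(b + 4)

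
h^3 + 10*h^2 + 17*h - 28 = (h - 1)*(h + 4)*(h + 7)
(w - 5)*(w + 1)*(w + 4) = w^3 - 21*w - 20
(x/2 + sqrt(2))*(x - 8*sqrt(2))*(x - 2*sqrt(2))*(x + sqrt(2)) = x^4/2 - 7*sqrt(2)*x^3/2 - 12*x^2 + 28*sqrt(2)*x + 64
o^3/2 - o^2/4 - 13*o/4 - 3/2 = (o/2 + 1)*(o - 3)*(o + 1/2)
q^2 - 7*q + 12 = (q - 4)*(q - 3)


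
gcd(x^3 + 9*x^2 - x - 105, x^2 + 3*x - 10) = x + 5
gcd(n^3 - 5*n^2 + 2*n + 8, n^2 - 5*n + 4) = n - 4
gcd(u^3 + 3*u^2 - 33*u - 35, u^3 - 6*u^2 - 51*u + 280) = u^2 + 2*u - 35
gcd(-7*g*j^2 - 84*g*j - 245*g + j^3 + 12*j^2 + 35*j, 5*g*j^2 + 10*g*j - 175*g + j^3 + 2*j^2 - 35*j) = j + 7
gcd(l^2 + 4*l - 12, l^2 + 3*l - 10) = l - 2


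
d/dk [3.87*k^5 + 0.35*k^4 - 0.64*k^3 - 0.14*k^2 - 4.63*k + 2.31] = 19.35*k^4 + 1.4*k^3 - 1.92*k^2 - 0.28*k - 4.63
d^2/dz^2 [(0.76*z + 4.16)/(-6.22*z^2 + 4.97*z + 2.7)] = ((0.76*z + 4.16)*(12.44*z - 4.97)*(24.88*z - 9.94) + (28.3632*z + 44.196)*(-6.22*z^2 + 4.97*z + 2.7))/(-6.22*z^2 + 4.97*z + 2.7)^3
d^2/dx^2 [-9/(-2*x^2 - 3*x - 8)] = 18*(-4*x^2 - 6*x + (4*x + 3)^2 - 16)/(2*x^2 + 3*x + 8)^3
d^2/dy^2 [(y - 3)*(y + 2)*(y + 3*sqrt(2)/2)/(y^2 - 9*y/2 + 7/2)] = 4*(25*y^3 + 21*sqrt(2)*y^3 - 171*sqrt(2)*y^2 - 147*y^2 + 399*y + 549*sqrt(2)*y - 624*sqrt(2) - 427)/(8*y^6 - 108*y^5 + 570*y^4 - 1485*y^3 + 1995*y^2 - 1323*y + 343)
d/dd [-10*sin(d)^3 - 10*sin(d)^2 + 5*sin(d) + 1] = 5*(-6*sin(d)^2 - 4*sin(d) + 1)*cos(d)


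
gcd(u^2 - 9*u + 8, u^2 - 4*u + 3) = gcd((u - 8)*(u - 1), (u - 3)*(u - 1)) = u - 1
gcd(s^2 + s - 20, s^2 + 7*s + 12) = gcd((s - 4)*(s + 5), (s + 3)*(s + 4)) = 1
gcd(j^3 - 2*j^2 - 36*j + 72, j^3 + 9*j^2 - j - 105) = 1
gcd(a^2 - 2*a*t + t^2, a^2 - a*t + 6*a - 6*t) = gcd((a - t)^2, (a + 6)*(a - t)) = -a + t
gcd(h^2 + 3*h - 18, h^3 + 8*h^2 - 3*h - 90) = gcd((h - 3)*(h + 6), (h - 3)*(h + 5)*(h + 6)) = h^2 + 3*h - 18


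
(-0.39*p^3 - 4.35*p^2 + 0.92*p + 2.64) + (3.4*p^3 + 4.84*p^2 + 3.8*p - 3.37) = 3.01*p^3 + 0.49*p^2 + 4.72*p - 0.73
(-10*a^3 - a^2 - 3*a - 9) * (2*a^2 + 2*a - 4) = -20*a^5 - 22*a^4 + 32*a^3 - 20*a^2 - 6*a + 36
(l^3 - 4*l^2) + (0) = l^3 - 4*l^2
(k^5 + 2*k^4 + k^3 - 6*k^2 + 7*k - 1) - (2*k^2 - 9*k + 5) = k^5 + 2*k^4 + k^3 - 8*k^2 + 16*k - 6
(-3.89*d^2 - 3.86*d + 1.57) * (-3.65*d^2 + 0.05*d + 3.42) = 14.1985*d^4 + 13.8945*d^3 - 19.2273*d^2 - 13.1227*d + 5.3694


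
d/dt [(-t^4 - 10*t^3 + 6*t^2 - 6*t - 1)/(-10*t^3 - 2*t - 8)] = (5*t^6 + 33*t^4 - 24*t^3 + 99*t^2 - 48*t + 23)/(2*(25*t^6 + 10*t^4 + 40*t^3 + t^2 + 8*t + 16))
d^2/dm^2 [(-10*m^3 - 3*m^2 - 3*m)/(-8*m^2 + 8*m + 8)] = 13*m*(2*m^2 + 3*m + 3)/(4*(m^6 - 3*m^5 + 5*m^3 - 3*m - 1))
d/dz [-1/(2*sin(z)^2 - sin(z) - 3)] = (4*sin(z) - 1)*cos(z)/(sin(z) + cos(2*z) + 2)^2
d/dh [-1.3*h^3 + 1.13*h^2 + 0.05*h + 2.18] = -3.9*h^2 + 2.26*h + 0.05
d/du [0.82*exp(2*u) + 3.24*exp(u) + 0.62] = (1.64*exp(u) + 3.24)*exp(u)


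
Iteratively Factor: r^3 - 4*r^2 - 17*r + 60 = (r - 3)*(r^2 - r - 20) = (r - 5)*(r - 3)*(r + 4)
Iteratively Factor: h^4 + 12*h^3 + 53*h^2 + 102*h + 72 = (h + 3)*(h^3 + 9*h^2 + 26*h + 24) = (h + 3)^2*(h^2 + 6*h + 8) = (h + 2)*(h + 3)^2*(h + 4)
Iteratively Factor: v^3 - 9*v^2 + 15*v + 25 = (v - 5)*(v^2 - 4*v - 5) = (v - 5)*(v + 1)*(v - 5)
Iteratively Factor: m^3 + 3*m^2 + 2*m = (m + 2)*(m^2 + m) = (m + 1)*(m + 2)*(m)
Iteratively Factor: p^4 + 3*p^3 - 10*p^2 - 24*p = (p + 4)*(p^3 - p^2 - 6*p) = (p + 2)*(p + 4)*(p^2 - 3*p) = (p - 3)*(p + 2)*(p + 4)*(p)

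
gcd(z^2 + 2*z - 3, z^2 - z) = z - 1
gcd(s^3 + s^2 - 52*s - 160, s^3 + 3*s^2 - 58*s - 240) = s^2 - 3*s - 40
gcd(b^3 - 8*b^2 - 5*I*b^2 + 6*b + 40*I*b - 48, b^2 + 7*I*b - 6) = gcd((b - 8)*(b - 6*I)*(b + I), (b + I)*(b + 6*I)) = b + I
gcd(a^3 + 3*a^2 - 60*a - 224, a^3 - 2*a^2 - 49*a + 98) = a + 7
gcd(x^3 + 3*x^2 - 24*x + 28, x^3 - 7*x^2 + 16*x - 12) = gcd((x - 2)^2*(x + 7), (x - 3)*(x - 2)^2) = x^2 - 4*x + 4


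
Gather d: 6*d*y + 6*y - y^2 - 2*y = 6*d*y - y^2 + 4*y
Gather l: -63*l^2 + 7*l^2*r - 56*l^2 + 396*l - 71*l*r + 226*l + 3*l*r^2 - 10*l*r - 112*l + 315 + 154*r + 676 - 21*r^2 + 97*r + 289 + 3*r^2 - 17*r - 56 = l^2*(7*r - 119) + l*(3*r^2 - 81*r + 510) - 18*r^2 + 234*r + 1224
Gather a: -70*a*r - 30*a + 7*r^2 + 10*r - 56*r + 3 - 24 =a*(-70*r - 30) + 7*r^2 - 46*r - 21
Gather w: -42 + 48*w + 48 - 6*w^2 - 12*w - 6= -6*w^2 + 36*w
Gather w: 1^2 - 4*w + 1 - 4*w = 2 - 8*w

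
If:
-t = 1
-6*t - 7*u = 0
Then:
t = -1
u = 6/7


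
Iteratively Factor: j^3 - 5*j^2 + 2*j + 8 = (j - 4)*(j^2 - j - 2) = (j - 4)*(j - 2)*(j + 1)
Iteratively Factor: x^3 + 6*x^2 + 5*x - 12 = (x - 1)*(x^2 + 7*x + 12) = (x - 1)*(x + 4)*(x + 3)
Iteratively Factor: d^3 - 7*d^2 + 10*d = (d - 5)*(d^2 - 2*d) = (d - 5)*(d - 2)*(d)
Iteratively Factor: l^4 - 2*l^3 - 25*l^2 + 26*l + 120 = (l + 4)*(l^3 - 6*l^2 - l + 30) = (l - 5)*(l + 4)*(l^2 - l - 6) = (l - 5)*(l + 2)*(l + 4)*(l - 3)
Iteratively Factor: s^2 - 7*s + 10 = (s - 5)*(s - 2)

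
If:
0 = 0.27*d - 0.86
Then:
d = 3.19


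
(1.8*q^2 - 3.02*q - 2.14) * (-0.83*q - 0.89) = -1.494*q^3 + 0.9046*q^2 + 4.464*q + 1.9046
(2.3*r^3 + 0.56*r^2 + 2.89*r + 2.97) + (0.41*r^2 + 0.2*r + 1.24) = 2.3*r^3 + 0.97*r^2 + 3.09*r + 4.21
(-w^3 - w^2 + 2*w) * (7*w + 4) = -7*w^4 - 11*w^3 + 10*w^2 + 8*w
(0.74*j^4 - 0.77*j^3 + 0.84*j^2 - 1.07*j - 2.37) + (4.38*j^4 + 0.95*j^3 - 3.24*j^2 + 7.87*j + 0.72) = 5.12*j^4 + 0.18*j^3 - 2.4*j^2 + 6.8*j - 1.65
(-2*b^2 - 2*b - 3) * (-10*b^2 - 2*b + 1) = 20*b^4 + 24*b^3 + 32*b^2 + 4*b - 3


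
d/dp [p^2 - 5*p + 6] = 2*p - 5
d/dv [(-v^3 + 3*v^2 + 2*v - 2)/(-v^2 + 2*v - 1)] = (v^3 - 3*v^2 + 8*v - 2)/(v^3 - 3*v^2 + 3*v - 1)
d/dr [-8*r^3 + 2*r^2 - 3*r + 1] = -24*r^2 + 4*r - 3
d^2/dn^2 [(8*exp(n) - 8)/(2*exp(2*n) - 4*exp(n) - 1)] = (32*exp(4*n) - 64*exp(3*n) + 288*exp(2*n) - 224*exp(n) + 40)*exp(n)/(8*exp(6*n) - 48*exp(5*n) + 84*exp(4*n) - 16*exp(3*n) - 42*exp(2*n) - 12*exp(n) - 1)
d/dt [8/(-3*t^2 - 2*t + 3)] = 16*(3*t + 1)/(3*t^2 + 2*t - 3)^2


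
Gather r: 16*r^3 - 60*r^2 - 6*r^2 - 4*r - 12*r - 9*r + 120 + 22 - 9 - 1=16*r^3 - 66*r^2 - 25*r + 132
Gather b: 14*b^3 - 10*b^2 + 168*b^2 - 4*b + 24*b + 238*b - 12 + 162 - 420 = 14*b^3 + 158*b^2 + 258*b - 270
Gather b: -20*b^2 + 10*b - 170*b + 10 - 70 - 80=-20*b^2 - 160*b - 140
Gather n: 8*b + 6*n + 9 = 8*b + 6*n + 9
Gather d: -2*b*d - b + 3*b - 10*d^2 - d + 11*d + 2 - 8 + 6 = 2*b - 10*d^2 + d*(10 - 2*b)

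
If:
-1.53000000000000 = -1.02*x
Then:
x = 1.50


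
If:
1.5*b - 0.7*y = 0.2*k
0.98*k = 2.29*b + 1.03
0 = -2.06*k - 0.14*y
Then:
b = -0.42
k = 0.06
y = -0.92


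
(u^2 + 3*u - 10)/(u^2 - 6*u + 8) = (u + 5)/(u - 4)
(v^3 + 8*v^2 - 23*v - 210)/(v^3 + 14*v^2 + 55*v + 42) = (v - 5)/(v + 1)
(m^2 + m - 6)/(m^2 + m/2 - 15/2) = 2*(m - 2)/(2*m - 5)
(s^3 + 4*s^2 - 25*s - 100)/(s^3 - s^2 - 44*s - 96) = (s^2 - 25)/(s^2 - 5*s - 24)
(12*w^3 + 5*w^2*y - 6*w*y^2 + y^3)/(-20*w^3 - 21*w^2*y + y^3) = (12*w^2 - 7*w*y + y^2)/(-20*w^2 - w*y + y^2)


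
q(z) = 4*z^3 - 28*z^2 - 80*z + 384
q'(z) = 12*z^2 - 56*z - 80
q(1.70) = 186.73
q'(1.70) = -140.52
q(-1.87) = 409.53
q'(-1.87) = 66.68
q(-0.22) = 400.20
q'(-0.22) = -67.10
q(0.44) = 343.72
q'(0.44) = -102.32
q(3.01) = -1.40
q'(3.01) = -139.84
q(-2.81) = 298.96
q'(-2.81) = 172.11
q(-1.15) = 432.89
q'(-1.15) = 0.27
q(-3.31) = 196.97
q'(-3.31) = 236.83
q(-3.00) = 264.00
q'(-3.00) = 196.00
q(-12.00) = -9600.00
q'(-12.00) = 2320.00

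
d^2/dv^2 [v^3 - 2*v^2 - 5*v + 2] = 6*v - 4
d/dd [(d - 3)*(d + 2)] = 2*d - 1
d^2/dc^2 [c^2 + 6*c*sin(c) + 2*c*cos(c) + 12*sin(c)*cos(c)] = -6*c*sin(c) - 2*c*cos(c) - 4*sin(c) - 24*sin(2*c) + 12*cos(c) + 2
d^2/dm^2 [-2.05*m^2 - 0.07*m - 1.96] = -4.10000000000000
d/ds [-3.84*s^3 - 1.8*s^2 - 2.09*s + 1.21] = -11.52*s^2 - 3.6*s - 2.09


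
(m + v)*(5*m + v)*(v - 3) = 5*m^2*v - 15*m^2 + 6*m*v^2 - 18*m*v + v^3 - 3*v^2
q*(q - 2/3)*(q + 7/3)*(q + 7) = q^4 + 26*q^3/3 + 91*q^2/9 - 98*q/9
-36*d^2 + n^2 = (-6*d + n)*(6*d + n)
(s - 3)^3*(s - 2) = s^4 - 11*s^3 + 45*s^2 - 81*s + 54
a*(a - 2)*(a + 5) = a^3 + 3*a^2 - 10*a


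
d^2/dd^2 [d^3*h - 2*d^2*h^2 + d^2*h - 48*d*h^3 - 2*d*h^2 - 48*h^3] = 2*h*(3*d - 2*h + 1)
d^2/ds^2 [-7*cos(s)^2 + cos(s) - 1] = -cos(s) + 14*cos(2*s)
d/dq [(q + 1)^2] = 2*q + 2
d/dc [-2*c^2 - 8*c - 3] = -4*c - 8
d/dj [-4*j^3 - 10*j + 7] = -12*j^2 - 10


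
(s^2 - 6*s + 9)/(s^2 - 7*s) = (s^2 - 6*s + 9)/(s*(s - 7))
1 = 1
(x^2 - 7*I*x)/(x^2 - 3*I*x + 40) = x*(x - 7*I)/(x^2 - 3*I*x + 40)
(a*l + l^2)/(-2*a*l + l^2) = (-a - l)/(2*a - l)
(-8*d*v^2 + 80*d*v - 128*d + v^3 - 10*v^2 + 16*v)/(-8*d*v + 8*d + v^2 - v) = (v^2 - 10*v + 16)/(v - 1)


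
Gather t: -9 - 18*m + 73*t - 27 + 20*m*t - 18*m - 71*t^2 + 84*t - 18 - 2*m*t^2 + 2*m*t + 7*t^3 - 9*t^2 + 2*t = -36*m + 7*t^3 + t^2*(-2*m - 80) + t*(22*m + 159) - 54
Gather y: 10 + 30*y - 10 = 30*y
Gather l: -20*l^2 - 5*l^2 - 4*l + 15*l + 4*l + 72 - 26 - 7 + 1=-25*l^2 + 15*l + 40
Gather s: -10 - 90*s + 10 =-90*s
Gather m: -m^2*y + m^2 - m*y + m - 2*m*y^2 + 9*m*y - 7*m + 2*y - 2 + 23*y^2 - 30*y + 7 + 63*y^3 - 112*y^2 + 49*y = m^2*(1 - y) + m*(-2*y^2 + 8*y - 6) + 63*y^3 - 89*y^2 + 21*y + 5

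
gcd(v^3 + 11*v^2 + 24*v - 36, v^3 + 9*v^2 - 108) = v^2 + 12*v + 36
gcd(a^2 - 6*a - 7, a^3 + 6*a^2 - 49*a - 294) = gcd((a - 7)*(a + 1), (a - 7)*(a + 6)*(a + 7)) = a - 7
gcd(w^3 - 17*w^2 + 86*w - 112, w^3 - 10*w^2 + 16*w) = w^2 - 10*w + 16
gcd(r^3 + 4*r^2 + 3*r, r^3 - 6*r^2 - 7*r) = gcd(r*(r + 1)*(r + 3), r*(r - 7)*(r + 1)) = r^2 + r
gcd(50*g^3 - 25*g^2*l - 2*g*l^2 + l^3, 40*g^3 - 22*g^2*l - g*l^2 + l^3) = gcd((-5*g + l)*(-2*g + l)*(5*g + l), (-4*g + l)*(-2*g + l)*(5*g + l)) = 10*g^2 - 3*g*l - l^2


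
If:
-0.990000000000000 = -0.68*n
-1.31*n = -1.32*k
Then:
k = 1.44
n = 1.46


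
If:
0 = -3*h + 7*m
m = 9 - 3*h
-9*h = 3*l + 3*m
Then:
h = 21/8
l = -9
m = 9/8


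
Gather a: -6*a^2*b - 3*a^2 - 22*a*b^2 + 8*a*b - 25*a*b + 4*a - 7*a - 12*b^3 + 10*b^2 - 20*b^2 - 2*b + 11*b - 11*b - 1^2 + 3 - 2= a^2*(-6*b - 3) + a*(-22*b^2 - 17*b - 3) - 12*b^3 - 10*b^2 - 2*b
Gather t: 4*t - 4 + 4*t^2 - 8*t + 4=4*t^2 - 4*t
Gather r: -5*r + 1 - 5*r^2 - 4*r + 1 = -5*r^2 - 9*r + 2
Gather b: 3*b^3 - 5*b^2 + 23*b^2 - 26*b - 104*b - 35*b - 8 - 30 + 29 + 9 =3*b^3 + 18*b^2 - 165*b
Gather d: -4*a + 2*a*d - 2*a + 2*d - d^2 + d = -6*a - d^2 + d*(2*a + 3)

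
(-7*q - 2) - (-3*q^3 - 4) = 3*q^3 - 7*q + 2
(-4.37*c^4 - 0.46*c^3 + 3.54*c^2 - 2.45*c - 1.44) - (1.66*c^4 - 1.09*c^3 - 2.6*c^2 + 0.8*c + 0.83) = -6.03*c^4 + 0.63*c^3 + 6.14*c^2 - 3.25*c - 2.27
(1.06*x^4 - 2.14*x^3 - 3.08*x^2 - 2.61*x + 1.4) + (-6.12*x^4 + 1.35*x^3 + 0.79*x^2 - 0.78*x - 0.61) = -5.06*x^4 - 0.79*x^3 - 2.29*x^2 - 3.39*x + 0.79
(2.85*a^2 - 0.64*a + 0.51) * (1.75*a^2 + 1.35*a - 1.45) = 4.9875*a^4 + 2.7275*a^3 - 4.104*a^2 + 1.6165*a - 0.7395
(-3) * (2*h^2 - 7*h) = -6*h^2 + 21*h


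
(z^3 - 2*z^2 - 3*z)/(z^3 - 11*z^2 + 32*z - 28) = z*(z^2 - 2*z - 3)/(z^3 - 11*z^2 + 32*z - 28)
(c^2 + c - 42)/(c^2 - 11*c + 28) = (c^2 + c - 42)/(c^2 - 11*c + 28)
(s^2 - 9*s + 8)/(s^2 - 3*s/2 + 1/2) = 2*(s - 8)/(2*s - 1)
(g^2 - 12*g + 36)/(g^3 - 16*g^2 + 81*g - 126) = (g - 6)/(g^2 - 10*g + 21)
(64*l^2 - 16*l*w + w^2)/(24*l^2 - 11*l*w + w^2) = (-8*l + w)/(-3*l + w)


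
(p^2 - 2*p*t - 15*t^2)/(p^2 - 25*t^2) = (p + 3*t)/(p + 5*t)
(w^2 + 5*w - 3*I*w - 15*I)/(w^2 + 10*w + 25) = (w - 3*I)/(w + 5)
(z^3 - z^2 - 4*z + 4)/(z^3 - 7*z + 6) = (z + 2)/(z + 3)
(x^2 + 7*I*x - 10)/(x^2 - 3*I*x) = (x^2 + 7*I*x - 10)/(x*(x - 3*I))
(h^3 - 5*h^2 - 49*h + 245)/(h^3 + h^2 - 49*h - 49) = (h - 5)/(h + 1)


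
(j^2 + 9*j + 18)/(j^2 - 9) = (j + 6)/(j - 3)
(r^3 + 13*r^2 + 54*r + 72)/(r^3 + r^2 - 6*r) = (r^2 + 10*r + 24)/(r*(r - 2))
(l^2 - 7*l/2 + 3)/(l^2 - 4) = (l - 3/2)/(l + 2)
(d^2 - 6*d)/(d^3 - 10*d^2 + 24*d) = 1/(d - 4)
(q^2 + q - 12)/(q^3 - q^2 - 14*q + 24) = 1/(q - 2)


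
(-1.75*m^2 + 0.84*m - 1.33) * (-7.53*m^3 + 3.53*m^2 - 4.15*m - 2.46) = 13.1775*m^5 - 12.5027*m^4 + 20.2426*m^3 - 3.8759*m^2 + 3.4531*m + 3.2718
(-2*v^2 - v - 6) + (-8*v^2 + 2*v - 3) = -10*v^2 + v - 9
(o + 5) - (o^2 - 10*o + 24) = -o^2 + 11*o - 19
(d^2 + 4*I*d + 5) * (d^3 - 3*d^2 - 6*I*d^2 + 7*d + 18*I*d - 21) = d^5 - 3*d^4 - 2*I*d^4 + 36*d^3 + 6*I*d^3 - 108*d^2 - 2*I*d^2 + 35*d + 6*I*d - 105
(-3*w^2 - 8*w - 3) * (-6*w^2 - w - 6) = 18*w^4 + 51*w^3 + 44*w^2 + 51*w + 18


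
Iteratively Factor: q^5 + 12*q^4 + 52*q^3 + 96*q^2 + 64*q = (q + 2)*(q^4 + 10*q^3 + 32*q^2 + 32*q) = (q + 2)^2*(q^3 + 8*q^2 + 16*q) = (q + 2)^2*(q + 4)*(q^2 + 4*q) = (q + 2)^2*(q + 4)^2*(q)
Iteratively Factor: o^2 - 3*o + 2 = (o - 1)*(o - 2)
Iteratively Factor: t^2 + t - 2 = (t - 1)*(t + 2)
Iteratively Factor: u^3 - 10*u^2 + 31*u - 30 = (u - 2)*(u^2 - 8*u + 15) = (u - 3)*(u - 2)*(u - 5)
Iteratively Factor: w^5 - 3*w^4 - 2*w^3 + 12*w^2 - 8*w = (w - 1)*(w^4 - 2*w^3 - 4*w^2 + 8*w) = w*(w - 1)*(w^3 - 2*w^2 - 4*w + 8) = w*(w - 2)*(w - 1)*(w^2 - 4) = w*(w - 2)*(w - 1)*(w + 2)*(w - 2)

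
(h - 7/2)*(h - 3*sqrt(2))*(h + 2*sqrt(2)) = h^3 - 7*h^2/2 - sqrt(2)*h^2 - 12*h + 7*sqrt(2)*h/2 + 42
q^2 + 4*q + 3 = (q + 1)*(q + 3)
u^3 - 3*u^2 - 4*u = u*(u - 4)*(u + 1)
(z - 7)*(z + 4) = z^2 - 3*z - 28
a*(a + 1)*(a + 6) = a^3 + 7*a^2 + 6*a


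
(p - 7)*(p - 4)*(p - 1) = p^3 - 12*p^2 + 39*p - 28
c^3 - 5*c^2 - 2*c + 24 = (c - 4)*(c - 3)*(c + 2)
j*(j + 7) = j^2 + 7*j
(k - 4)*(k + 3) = k^2 - k - 12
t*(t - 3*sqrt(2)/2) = t^2 - 3*sqrt(2)*t/2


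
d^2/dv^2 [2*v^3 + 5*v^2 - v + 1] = 12*v + 10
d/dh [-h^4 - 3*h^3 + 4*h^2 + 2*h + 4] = -4*h^3 - 9*h^2 + 8*h + 2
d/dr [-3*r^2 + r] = 1 - 6*r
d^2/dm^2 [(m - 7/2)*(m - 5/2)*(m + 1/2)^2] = 12*m^2 - 30*m + 6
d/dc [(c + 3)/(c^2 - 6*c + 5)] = (c^2 - 6*c - 2*(c - 3)*(c + 3) + 5)/(c^2 - 6*c + 5)^2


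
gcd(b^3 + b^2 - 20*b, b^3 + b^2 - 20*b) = b^3 + b^2 - 20*b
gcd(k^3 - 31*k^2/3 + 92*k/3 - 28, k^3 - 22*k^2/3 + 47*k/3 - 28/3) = k - 7/3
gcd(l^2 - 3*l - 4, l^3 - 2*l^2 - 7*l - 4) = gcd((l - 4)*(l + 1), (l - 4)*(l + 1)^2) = l^2 - 3*l - 4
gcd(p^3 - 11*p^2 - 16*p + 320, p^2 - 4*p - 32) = p - 8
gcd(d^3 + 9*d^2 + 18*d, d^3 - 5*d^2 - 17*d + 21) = d + 3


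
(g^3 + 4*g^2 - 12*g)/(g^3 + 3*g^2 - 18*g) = (g - 2)/(g - 3)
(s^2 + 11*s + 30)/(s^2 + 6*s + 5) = (s + 6)/(s + 1)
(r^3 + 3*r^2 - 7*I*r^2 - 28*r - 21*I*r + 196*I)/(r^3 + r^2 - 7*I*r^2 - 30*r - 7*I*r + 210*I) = (r^2 + 3*r - 28)/(r^2 + r - 30)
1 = 1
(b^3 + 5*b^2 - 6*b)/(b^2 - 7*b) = (b^2 + 5*b - 6)/(b - 7)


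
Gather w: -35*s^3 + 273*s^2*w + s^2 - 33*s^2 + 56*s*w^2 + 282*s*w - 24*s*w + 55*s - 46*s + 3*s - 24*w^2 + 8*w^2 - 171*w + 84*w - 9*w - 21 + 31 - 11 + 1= -35*s^3 - 32*s^2 + 12*s + w^2*(56*s - 16) + w*(273*s^2 + 258*s - 96)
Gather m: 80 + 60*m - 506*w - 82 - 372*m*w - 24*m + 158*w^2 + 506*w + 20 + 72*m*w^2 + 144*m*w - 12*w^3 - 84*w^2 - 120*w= m*(72*w^2 - 228*w + 36) - 12*w^3 + 74*w^2 - 120*w + 18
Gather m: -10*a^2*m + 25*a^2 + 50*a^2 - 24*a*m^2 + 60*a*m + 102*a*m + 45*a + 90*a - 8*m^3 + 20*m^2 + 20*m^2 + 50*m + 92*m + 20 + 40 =75*a^2 + 135*a - 8*m^3 + m^2*(40 - 24*a) + m*(-10*a^2 + 162*a + 142) + 60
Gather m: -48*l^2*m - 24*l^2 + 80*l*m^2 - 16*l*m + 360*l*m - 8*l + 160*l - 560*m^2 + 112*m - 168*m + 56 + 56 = -24*l^2 + 152*l + m^2*(80*l - 560) + m*(-48*l^2 + 344*l - 56) + 112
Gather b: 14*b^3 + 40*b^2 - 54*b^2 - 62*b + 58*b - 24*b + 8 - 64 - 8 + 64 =14*b^3 - 14*b^2 - 28*b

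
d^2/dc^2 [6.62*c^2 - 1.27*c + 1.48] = 13.2400000000000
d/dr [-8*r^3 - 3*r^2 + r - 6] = -24*r^2 - 6*r + 1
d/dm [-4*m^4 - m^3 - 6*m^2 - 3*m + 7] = -16*m^3 - 3*m^2 - 12*m - 3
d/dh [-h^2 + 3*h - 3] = 3 - 2*h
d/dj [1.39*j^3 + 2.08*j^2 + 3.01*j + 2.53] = 4.17*j^2 + 4.16*j + 3.01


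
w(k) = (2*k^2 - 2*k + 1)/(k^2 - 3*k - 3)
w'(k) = (3 - 2*k)*(2*k^2 - 2*k + 1)/(k^2 - 3*k - 3)^2 + (4*k - 2)/(k^2 - 3*k - 3)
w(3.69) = -45.94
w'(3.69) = -471.42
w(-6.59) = 1.68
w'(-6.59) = -0.02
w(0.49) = -0.12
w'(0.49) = 0.07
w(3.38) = -9.96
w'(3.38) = -28.55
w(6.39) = 3.74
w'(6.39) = -0.70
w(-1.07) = 4.01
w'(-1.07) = 10.57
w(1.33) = -0.36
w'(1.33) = -0.61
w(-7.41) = 1.69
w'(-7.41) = -0.02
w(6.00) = 4.07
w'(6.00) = -0.97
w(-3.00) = 1.67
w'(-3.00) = 0.07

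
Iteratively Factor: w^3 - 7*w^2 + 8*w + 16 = (w + 1)*(w^2 - 8*w + 16) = (w - 4)*(w + 1)*(w - 4)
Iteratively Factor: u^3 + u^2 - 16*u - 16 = (u - 4)*(u^2 + 5*u + 4) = (u - 4)*(u + 4)*(u + 1)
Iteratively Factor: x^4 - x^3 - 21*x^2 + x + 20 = (x + 4)*(x^3 - 5*x^2 - x + 5) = (x - 1)*(x + 4)*(x^2 - 4*x - 5) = (x - 5)*(x - 1)*(x + 4)*(x + 1)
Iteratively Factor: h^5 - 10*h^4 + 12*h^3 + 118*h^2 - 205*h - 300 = (h - 5)*(h^4 - 5*h^3 - 13*h^2 + 53*h + 60) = (h - 5)*(h + 1)*(h^3 - 6*h^2 - 7*h + 60) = (h - 5)*(h - 4)*(h + 1)*(h^2 - 2*h - 15) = (h - 5)^2*(h - 4)*(h + 1)*(h + 3)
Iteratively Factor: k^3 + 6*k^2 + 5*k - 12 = (k + 3)*(k^2 + 3*k - 4) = (k - 1)*(k + 3)*(k + 4)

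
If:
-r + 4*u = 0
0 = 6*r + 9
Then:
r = -3/2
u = -3/8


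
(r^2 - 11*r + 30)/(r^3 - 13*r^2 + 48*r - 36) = (r - 5)/(r^2 - 7*r + 6)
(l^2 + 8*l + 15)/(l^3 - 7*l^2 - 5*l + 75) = (l + 5)/(l^2 - 10*l + 25)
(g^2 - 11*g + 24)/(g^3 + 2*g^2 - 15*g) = (g - 8)/(g*(g + 5))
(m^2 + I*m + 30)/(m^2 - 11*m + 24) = (m^2 + I*m + 30)/(m^2 - 11*m + 24)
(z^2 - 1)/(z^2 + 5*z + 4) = (z - 1)/(z + 4)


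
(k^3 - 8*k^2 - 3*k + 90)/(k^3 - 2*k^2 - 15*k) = (k - 6)/k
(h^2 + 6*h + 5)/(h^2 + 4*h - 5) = (h + 1)/(h - 1)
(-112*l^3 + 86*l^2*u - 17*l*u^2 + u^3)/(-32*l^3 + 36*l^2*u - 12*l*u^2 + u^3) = (-7*l + u)/(-2*l + u)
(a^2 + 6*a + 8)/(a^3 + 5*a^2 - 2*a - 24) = (a + 2)/(a^2 + a - 6)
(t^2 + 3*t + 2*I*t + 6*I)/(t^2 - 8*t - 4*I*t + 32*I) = (t^2 + t*(3 + 2*I) + 6*I)/(t^2 - 4*t*(2 + I) + 32*I)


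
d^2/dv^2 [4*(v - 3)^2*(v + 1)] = 24*v - 40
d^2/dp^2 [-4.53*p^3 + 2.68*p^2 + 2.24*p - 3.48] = 5.36 - 27.18*p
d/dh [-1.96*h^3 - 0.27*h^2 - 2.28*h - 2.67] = -5.88*h^2 - 0.54*h - 2.28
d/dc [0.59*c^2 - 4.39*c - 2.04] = 1.18*c - 4.39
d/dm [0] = 0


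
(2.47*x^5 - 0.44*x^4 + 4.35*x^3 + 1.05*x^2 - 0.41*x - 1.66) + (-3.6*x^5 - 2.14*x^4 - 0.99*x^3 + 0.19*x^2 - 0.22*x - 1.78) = -1.13*x^5 - 2.58*x^4 + 3.36*x^3 + 1.24*x^2 - 0.63*x - 3.44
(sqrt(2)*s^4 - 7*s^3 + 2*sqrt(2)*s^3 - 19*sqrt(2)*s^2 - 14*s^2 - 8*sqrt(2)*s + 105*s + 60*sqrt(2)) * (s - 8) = sqrt(2)*s^5 - 6*sqrt(2)*s^4 - 7*s^4 - 35*sqrt(2)*s^3 + 42*s^3 + 144*sqrt(2)*s^2 + 217*s^2 - 840*s + 124*sqrt(2)*s - 480*sqrt(2)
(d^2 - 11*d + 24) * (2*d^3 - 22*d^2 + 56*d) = 2*d^5 - 44*d^4 + 346*d^3 - 1144*d^2 + 1344*d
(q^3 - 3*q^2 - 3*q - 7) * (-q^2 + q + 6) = -q^5 + 4*q^4 + 6*q^3 - 14*q^2 - 25*q - 42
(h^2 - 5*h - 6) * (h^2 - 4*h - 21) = h^4 - 9*h^3 - 7*h^2 + 129*h + 126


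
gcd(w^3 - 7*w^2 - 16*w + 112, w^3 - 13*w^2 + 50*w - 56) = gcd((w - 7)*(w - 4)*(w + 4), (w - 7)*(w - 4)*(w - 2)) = w^2 - 11*w + 28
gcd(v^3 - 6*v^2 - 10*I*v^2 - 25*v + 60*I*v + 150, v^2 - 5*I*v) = v - 5*I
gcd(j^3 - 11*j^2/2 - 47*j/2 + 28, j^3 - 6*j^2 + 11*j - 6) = j - 1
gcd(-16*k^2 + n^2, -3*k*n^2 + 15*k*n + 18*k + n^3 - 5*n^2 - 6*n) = 1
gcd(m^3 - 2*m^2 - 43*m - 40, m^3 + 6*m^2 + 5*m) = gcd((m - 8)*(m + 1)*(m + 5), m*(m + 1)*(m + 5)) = m^2 + 6*m + 5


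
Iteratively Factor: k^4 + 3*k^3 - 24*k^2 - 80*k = (k + 4)*(k^3 - k^2 - 20*k) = k*(k + 4)*(k^2 - k - 20) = k*(k + 4)^2*(k - 5)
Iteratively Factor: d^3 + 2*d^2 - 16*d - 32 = (d + 2)*(d^2 - 16) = (d - 4)*(d + 2)*(d + 4)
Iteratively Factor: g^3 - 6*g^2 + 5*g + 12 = (g - 3)*(g^2 - 3*g - 4) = (g - 3)*(g + 1)*(g - 4)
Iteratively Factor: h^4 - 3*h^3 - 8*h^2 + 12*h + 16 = (h + 2)*(h^3 - 5*h^2 + 2*h + 8) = (h - 4)*(h + 2)*(h^2 - h - 2) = (h - 4)*(h + 1)*(h + 2)*(h - 2)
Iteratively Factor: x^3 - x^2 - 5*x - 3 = (x - 3)*(x^2 + 2*x + 1) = (x - 3)*(x + 1)*(x + 1)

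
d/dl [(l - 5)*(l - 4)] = 2*l - 9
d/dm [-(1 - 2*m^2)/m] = 2 + m^(-2)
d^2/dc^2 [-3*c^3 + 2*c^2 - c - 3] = 4 - 18*c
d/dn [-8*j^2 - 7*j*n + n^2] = -7*j + 2*n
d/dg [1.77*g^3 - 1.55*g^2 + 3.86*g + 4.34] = 5.31*g^2 - 3.1*g + 3.86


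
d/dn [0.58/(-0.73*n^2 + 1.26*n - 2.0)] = (0.8468*n - 0.7308)/(0.73*n^2 - 1.26*n + 2.0)^2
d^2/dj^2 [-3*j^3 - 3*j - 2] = -18*j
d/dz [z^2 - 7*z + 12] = 2*z - 7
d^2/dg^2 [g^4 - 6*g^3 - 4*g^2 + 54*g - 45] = 12*g^2 - 36*g - 8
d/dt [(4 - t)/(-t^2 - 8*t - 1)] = (t^2 + 8*t - 2*(t - 4)*(t + 4) + 1)/(t^2 + 8*t + 1)^2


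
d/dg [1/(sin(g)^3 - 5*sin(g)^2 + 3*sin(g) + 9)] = (1 - 3*sin(g))*cos(g)/((sin(g) - 3)^3*(sin(g) + 1)^2)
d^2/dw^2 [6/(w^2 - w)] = 12*(-w*(w - 1) + (2*w - 1)^2)/(w^3*(w - 1)^3)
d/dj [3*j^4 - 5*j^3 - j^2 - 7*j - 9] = 12*j^3 - 15*j^2 - 2*j - 7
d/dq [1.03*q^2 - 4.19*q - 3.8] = 2.06*q - 4.19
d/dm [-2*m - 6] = -2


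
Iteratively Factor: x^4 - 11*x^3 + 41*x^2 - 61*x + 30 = (x - 3)*(x^3 - 8*x^2 + 17*x - 10) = (x - 3)*(x - 2)*(x^2 - 6*x + 5) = (x - 3)*(x - 2)*(x - 1)*(x - 5)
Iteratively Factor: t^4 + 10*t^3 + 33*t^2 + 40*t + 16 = (t + 1)*(t^3 + 9*t^2 + 24*t + 16) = (t + 1)^2*(t^2 + 8*t + 16) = (t + 1)^2*(t + 4)*(t + 4)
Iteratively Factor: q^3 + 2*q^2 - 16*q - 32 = (q - 4)*(q^2 + 6*q + 8) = (q - 4)*(q + 2)*(q + 4)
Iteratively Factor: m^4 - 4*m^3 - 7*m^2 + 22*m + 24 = (m + 1)*(m^3 - 5*m^2 - 2*m + 24) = (m - 3)*(m + 1)*(m^2 - 2*m - 8) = (m - 4)*(m - 3)*(m + 1)*(m + 2)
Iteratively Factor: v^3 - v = (v + 1)*(v^2 - v) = (v - 1)*(v + 1)*(v)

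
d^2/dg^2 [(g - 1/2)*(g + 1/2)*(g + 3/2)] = 6*g + 3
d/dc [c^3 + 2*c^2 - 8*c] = 3*c^2 + 4*c - 8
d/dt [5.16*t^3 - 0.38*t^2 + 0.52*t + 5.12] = 15.48*t^2 - 0.76*t + 0.52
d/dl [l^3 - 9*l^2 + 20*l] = 3*l^2 - 18*l + 20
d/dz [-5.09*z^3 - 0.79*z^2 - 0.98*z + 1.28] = -15.27*z^2 - 1.58*z - 0.98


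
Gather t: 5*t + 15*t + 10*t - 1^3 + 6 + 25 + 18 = 30*t + 48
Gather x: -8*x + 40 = 40 - 8*x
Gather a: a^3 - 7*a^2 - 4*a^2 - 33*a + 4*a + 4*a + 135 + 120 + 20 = a^3 - 11*a^2 - 25*a + 275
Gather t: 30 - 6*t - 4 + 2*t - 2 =24 - 4*t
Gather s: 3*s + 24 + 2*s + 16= 5*s + 40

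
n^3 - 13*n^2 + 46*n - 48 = (n - 8)*(n - 3)*(n - 2)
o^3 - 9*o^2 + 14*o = o*(o - 7)*(o - 2)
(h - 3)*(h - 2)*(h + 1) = h^3 - 4*h^2 + h + 6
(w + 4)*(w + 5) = w^2 + 9*w + 20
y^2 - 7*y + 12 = (y - 4)*(y - 3)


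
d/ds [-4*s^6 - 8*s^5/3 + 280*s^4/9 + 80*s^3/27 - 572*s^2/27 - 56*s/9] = -24*s^5 - 40*s^4/3 + 1120*s^3/9 + 80*s^2/9 - 1144*s/27 - 56/9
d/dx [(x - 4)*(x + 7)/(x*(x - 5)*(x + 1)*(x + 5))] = 2*(-x^5 - 5*x^4 + 53*x^3 + 67*x^2 - 700*x - 350)/(x^2*(x^6 + 2*x^5 - 49*x^4 - 100*x^3 + 575*x^2 + 1250*x + 625))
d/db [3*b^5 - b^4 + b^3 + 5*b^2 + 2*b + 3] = 15*b^4 - 4*b^3 + 3*b^2 + 10*b + 2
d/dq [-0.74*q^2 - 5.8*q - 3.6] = -1.48*q - 5.8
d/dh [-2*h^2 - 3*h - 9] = -4*h - 3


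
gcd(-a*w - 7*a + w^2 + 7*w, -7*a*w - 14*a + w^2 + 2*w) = 1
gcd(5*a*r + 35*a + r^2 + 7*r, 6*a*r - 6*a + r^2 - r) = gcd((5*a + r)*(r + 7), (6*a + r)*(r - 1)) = 1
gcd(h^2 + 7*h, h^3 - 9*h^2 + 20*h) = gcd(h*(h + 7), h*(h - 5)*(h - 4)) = h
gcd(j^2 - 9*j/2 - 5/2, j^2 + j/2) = j + 1/2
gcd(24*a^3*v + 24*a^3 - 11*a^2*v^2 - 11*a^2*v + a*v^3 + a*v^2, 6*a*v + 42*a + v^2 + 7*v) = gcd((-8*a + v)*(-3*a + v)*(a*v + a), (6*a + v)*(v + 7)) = 1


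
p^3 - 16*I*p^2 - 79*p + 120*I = (p - 8*I)*(p - 5*I)*(p - 3*I)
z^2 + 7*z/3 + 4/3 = (z + 1)*(z + 4/3)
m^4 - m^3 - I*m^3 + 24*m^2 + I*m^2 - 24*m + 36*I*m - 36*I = (m - 1)*(m - 6*I)*(m + 2*I)*(m + 3*I)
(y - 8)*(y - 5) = y^2 - 13*y + 40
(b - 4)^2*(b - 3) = b^3 - 11*b^2 + 40*b - 48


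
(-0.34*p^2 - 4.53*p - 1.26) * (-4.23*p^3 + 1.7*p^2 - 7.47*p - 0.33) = 1.4382*p^5 + 18.5839*p^4 + 0.1686*p^3 + 31.8093*p^2 + 10.9071*p + 0.4158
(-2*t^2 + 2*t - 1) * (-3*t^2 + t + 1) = 6*t^4 - 8*t^3 + 3*t^2 + t - 1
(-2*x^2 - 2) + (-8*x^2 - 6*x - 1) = -10*x^2 - 6*x - 3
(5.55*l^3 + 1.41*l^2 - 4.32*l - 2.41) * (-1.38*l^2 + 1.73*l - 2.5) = -7.659*l^5 + 7.6557*l^4 - 5.4741*l^3 - 7.6728*l^2 + 6.6307*l + 6.025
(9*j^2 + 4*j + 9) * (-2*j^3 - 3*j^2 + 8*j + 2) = -18*j^5 - 35*j^4 + 42*j^3 + 23*j^2 + 80*j + 18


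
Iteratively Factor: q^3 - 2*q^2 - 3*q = (q)*(q^2 - 2*q - 3) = q*(q + 1)*(q - 3)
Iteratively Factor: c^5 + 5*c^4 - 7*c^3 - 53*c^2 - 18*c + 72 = (c + 3)*(c^4 + 2*c^3 - 13*c^2 - 14*c + 24) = (c - 3)*(c + 3)*(c^3 + 5*c^2 + 2*c - 8) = (c - 3)*(c + 2)*(c + 3)*(c^2 + 3*c - 4) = (c - 3)*(c + 2)*(c + 3)*(c + 4)*(c - 1)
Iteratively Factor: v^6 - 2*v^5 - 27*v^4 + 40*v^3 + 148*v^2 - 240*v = (v - 2)*(v^5 - 27*v^3 - 14*v^2 + 120*v) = (v - 2)*(v + 3)*(v^4 - 3*v^3 - 18*v^2 + 40*v) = (v - 2)*(v + 3)*(v + 4)*(v^3 - 7*v^2 + 10*v) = (v - 5)*(v - 2)*(v + 3)*(v + 4)*(v^2 - 2*v) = v*(v - 5)*(v - 2)*(v + 3)*(v + 4)*(v - 2)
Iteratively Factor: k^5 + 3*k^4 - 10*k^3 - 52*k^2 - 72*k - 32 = (k + 2)*(k^4 + k^3 - 12*k^2 - 28*k - 16) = (k - 4)*(k + 2)*(k^3 + 5*k^2 + 8*k + 4) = (k - 4)*(k + 2)^2*(k^2 + 3*k + 2) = (k - 4)*(k + 1)*(k + 2)^2*(k + 2)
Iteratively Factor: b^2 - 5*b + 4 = (b - 1)*(b - 4)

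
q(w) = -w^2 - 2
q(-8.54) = -74.93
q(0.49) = -2.24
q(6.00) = -38.00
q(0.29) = -2.08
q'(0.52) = -1.04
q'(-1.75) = 3.50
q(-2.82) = -9.95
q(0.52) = -2.27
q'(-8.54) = 17.08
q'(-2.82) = 5.64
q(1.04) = -3.08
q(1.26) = -3.59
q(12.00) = -146.00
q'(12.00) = -24.00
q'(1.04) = -2.08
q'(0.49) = -0.98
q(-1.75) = -5.06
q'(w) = -2*w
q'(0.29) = -0.58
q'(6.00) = -12.00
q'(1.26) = -2.52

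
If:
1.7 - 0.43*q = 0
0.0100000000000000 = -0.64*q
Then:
No Solution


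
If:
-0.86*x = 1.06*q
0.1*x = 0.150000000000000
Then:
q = -1.22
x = 1.50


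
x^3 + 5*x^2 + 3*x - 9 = (x - 1)*(x + 3)^2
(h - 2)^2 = h^2 - 4*h + 4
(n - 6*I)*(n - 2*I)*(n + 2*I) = n^3 - 6*I*n^2 + 4*n - 24*I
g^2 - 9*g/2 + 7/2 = (g - 7/2)*(g - 1)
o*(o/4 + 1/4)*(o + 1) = o^3/4 + o^2/2 + o/4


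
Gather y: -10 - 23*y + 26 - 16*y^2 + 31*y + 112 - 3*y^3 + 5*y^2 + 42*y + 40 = -3*y^3 - 11*y^2 + 50*y + 168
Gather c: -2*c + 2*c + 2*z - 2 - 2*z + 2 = 0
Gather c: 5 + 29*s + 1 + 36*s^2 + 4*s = 36*s^2 + 33*s + 6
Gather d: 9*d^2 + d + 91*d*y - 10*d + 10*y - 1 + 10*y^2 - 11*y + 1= 9*d^2 + d*(91*y - 9) + 10*y^2 - y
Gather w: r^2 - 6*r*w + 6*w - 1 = r^2 + w*(6 - 6*r) - 1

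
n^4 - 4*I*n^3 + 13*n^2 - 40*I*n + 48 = (n - 4*I)^2*(n + I)*(n + 3*I)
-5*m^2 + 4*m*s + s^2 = (-m + s)*(5*m + s)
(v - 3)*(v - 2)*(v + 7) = v^3 + 2*v^2 - 29*v + 42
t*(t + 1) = t^2 + t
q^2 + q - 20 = (q - 4)*(q + 5)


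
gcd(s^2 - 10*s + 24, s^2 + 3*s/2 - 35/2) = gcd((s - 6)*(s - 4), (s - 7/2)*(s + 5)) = 1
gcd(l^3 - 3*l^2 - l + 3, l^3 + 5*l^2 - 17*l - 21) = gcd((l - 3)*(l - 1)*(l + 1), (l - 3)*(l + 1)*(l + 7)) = l^2 - 2*l - 3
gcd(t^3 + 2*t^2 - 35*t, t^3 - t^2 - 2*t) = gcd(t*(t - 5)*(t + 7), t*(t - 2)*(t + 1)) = t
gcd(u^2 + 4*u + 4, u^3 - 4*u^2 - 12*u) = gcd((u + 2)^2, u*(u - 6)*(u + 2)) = u + 2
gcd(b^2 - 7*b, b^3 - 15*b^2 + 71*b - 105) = b - 7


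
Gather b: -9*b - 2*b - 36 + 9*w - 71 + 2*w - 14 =-11*b + 11*w - 121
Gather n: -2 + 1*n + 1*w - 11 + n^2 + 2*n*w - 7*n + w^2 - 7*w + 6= n^2 + n*(2*w - 6) + w^2 - 6*w - 7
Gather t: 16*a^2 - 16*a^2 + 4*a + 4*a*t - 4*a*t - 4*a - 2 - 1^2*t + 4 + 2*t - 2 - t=0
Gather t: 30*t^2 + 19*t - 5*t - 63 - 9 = 30*t^2 + 14*t - 72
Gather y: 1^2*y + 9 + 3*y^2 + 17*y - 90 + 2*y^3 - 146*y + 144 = 2*y^3 + 3*y^2 - 128*y + 63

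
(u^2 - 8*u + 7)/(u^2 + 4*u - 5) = (u - 7)/(u + 5)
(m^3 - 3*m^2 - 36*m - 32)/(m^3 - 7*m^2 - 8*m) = (m + 4)/m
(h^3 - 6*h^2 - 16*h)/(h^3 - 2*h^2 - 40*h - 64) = h/(h + 4)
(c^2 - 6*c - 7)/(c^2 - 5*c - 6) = (c - 7)/(c - 6)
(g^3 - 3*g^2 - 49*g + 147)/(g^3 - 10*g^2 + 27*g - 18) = (g^2 - 49)/(g^2 - 7*g + 6)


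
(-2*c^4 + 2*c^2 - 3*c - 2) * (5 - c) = 2*c^5 - 10*c^4 - 2*c^3 + 13*c^2 - 13*c - 10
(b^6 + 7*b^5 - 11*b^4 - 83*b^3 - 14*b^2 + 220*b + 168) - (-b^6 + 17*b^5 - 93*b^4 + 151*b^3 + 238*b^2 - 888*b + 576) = 2*b^6 - 10*b^5 + 82*b^4 - 234*b^3 - 252*b^2 + 1108*b - 408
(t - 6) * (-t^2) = -t^3 + 6*t^2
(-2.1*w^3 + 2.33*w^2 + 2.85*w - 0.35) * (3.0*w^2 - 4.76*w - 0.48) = -6.3*w^5 + 16.986*w^4 - 1.5328*w^3 - 15.7344*w^2 + 0.298*w + 0.168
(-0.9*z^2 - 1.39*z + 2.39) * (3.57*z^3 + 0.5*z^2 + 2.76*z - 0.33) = -3.213*z^5 - 5.4123*z^4 + 5.3533*z^3 - 2.3444*z^2 + 7.0551*z - 0.7887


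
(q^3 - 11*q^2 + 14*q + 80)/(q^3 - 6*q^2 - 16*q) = (q - 5)/q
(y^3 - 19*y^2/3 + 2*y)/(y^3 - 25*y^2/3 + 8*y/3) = (y - 6)/(y - 8)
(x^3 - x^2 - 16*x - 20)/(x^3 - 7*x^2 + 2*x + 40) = (x + 2)/(x - 4)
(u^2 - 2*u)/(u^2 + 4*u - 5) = u*(u - 2)/(u^2 + 4*u - 5)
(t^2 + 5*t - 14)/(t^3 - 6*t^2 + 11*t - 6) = (t + 7)/(t^2 - 4*t + 3)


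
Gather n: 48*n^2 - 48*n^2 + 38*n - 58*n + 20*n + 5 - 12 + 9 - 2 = 0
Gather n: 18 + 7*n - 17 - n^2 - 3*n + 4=-n^2 + 4*n + 5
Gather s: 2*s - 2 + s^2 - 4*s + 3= s^2 - 2*s + 1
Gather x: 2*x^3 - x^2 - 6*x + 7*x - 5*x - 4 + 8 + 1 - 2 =2*x^3 - x^2 - 4*x + 3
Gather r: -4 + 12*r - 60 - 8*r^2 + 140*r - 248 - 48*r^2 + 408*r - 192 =-56*r^2 + 560*r - 504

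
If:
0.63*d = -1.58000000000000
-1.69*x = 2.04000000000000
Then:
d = -2.51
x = -1.21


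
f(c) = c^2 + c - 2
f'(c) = 2*c + 1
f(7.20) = 57.04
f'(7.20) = 15.40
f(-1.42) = -1.40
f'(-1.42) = -1.84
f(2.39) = 6.10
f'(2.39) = 5.78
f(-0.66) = -2.22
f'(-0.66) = -0.32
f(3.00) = 10.00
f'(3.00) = 7.00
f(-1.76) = -0.66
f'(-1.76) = -2.52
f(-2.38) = 1.28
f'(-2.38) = -3.76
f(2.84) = 8.91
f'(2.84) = 6.68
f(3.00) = 10.00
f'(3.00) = 7.00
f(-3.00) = 4.00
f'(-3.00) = -5.00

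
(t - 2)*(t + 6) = t^2 + 4*t - 12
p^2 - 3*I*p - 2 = (p - 2*I)*(p - I)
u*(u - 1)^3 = u^4 - 3*u^3 + 3*u^2 - u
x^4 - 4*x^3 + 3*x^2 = x^2*(x - 3)*(x - 1)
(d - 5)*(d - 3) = d^2 - 8*d + 15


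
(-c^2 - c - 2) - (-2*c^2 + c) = c^2 - 2*c - 2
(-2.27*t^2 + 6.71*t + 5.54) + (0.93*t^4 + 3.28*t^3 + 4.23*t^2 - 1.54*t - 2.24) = 0.93*t^4 + 3.28*t^3 + 1.96*t^2 + 5.17*t + 3.3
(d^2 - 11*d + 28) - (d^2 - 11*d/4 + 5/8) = 219/8 - 33*d/4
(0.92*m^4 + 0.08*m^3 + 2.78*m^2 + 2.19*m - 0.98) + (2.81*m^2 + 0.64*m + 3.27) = 0.92*m^4 + 0.08*m^3 + 5.59*m^2 + 2.83*m + 2.29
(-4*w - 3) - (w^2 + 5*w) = -w^2 - 9*w - 3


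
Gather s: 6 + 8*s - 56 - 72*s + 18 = -64*s - 32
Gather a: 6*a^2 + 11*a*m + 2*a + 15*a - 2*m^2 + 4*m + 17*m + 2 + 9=6*a^2 + a*(11*m + 17) - 2*m^2 + 21*m + 11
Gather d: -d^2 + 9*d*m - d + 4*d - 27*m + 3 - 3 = -d^2 + d*(9*m + 3) - 27*m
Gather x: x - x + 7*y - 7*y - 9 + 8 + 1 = 0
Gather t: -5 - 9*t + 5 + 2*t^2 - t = 2*t^2 - 10*t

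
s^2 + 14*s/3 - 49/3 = (s - 7/3)*(s + 7)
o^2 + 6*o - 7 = (o - 1)*(o + 7)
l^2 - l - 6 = (l - 3)*(l + 2)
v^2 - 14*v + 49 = (v - 7)^2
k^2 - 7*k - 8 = (k - 8)*(k + 1)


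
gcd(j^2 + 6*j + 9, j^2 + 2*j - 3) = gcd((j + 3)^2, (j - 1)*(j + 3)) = j + 3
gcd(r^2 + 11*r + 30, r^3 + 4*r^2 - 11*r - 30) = r + 5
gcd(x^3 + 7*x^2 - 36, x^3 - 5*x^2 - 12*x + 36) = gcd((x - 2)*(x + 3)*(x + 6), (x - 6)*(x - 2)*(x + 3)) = x^2 + x - 6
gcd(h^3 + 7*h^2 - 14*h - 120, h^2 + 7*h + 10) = h + 5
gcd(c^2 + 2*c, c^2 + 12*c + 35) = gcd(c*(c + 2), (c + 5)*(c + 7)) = 1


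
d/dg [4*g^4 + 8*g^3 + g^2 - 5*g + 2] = 16*g^3 + 24*g^2 + 2*g - 5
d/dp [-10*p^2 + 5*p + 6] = 5 - 20*p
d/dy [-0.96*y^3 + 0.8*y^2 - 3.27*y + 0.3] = -2.88*y^2 + 1.6*y - 3.27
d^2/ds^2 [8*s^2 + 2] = 16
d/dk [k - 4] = 1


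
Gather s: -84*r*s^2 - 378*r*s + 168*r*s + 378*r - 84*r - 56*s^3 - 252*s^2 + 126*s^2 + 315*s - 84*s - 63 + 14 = 294*r - 56*s^3 + s^2*(-84*r - 126) + s*(231 - 210*r) - 49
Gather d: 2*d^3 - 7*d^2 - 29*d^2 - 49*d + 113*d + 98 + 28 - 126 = 2*d^3 - 36*d^2 + 64*d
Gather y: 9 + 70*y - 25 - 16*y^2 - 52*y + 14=-16*y^2 + 18*y - 2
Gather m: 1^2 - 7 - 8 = -14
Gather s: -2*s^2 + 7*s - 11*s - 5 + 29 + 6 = -2*s^2 - 4*s + 30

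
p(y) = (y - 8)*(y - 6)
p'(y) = 2*y - 14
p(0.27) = 44.29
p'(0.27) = -13.46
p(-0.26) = 51.71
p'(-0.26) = -14.52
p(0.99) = 35.12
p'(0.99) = -12.02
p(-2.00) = 80.00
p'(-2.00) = -18.00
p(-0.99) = 62.84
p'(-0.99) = -15.98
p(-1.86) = 77.50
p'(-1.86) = -17.72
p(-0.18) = 50.55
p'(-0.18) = -14.36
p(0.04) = 47.44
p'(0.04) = -13.92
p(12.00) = 24.00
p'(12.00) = 10.00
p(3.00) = 15.00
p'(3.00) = -8.00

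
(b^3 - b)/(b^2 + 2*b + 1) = b*(b - 1)/(b + 1)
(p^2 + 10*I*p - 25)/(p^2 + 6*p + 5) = (p^2 + 10*I*p - 25)/(p^2 + 6*p + 5)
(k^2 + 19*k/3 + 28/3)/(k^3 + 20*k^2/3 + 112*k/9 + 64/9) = 3*(3*k + 7)/(9*k^2 + 24*k + 16)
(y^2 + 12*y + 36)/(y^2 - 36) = (y + 6)/(y - 6)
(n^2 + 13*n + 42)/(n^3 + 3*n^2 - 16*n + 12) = (n + 7)/(n^2 - 3*n + 2)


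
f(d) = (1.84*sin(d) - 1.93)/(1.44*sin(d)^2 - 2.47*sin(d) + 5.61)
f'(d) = (-2.88*sin(d)*cos(d) + 2.47*cos(d))*(1.84*sin(d) - 1.93)/(1.44*sin(d)^2 - 2.47*sin(d) + 5.61)^2 + 1.84*cos(d)/(1.44*sin(d)^2 - 2.47*sin(d) + 5.61)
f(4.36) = -0.40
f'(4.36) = 0.01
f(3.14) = -0.34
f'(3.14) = -0.18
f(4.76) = -0.40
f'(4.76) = -0.00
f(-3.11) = -0.35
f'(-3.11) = -0.17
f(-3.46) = -0.27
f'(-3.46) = -0.27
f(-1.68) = -0.40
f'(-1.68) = 0.00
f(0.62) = -0.18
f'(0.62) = 0.30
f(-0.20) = -0.37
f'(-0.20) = 0.11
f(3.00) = -0.32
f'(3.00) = -0.22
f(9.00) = -0.24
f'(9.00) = -0.29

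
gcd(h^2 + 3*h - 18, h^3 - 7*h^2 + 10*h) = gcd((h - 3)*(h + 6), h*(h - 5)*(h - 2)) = 1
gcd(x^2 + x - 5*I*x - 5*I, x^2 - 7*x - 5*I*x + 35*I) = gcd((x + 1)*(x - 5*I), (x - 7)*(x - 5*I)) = x - 5*I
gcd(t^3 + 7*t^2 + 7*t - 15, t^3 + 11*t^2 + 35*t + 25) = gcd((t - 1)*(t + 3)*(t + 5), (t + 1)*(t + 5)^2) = t + 5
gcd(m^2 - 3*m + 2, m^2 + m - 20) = 1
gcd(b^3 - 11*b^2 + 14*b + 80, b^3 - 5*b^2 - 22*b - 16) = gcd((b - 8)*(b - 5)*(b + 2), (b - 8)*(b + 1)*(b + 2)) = b^2 - 6*b - 16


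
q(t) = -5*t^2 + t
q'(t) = 1 - 10*t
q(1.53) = -10.17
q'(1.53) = -14.30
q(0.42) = -0.46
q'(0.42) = -3.20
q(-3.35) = -59.46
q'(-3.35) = 34.50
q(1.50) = -9.75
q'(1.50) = -14.00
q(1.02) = -4.18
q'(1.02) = -9.20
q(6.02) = -175.18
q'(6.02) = -59.20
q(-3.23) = -55.39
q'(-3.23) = 33.30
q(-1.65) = -15.26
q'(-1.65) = 17.50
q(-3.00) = -48.00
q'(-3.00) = 31.00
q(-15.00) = -1140.00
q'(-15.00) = 151.00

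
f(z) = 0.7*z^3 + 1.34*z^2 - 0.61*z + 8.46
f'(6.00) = 91.07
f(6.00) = 204.24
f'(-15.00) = 431.69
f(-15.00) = -2043.39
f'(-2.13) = 3.21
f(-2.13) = 9.07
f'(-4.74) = 33.87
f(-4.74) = -33.09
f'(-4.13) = 24.14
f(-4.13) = -15.48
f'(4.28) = 49.33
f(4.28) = 85.28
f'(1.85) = 11.54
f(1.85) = 16.35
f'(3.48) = 34.15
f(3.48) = 52.07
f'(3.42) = 33.12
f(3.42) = 50.05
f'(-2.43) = 5.28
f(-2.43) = 7.81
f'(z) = 2.1*z^2 + 2.68*z - 0.61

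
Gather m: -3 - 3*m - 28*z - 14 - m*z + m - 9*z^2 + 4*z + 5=m*(-z - 2) - 9*z^2 - 24*z - 12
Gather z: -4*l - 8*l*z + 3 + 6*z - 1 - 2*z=-4*l + z*(4 - 8*l) + 2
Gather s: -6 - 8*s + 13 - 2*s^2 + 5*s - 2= -2*s^2 - 3*s + 5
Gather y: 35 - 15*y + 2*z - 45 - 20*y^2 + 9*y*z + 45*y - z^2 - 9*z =-20*y^2 + y*(9*z + 30) - z^2 - 7*z - 10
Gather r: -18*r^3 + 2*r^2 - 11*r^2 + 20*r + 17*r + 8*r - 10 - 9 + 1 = -18*r^3 - 9*r^2 + 45*r - 18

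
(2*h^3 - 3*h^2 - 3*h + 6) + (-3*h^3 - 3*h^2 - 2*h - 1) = -h^3 - 6*h^2 - 5*h + 5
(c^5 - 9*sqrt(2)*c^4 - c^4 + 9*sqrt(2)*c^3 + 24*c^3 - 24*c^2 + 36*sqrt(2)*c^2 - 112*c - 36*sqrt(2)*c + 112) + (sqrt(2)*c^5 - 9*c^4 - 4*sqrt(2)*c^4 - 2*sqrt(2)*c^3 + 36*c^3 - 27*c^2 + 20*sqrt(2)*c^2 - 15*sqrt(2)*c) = c^5 + sqrt(2)*c^5 - 13*sqrt(2)*c^4 - 10*c^4 + 7*sqrt(2)*c^3 + 60*c^3 - 51*c^2 + 56*sqrt(2)*c^2 - 112*c - 51*sqrt(2)*c + 112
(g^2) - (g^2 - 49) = 49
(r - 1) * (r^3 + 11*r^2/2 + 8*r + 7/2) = r^4 + 9*r^3/2 + 5*r^2/2 - 9*r/2 - 7/2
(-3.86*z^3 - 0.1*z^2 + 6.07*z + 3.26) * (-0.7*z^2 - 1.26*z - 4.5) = 2.702*z^5 + 4.9336*z^4 + 13.247*z^3 - 9.4802*z^2 - 31.4226*z - 14.67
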